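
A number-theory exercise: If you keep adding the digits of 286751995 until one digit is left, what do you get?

7

2+8+6+7+5+1+9+9+5 = 52
5+2 = 7
(Equivalently, 286751995 mod 9 = 7.)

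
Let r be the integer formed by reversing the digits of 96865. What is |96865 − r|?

39996

Reverse of 96865 is 56869.
|96865 − 56869| = 39996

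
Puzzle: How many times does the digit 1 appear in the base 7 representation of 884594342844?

2

884594342844 in base 7 is 120624033565122.
The digit 1 appears 2 times.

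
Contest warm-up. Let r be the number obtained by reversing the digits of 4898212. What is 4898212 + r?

Reverse of 4898212 is 2128984.
4898212 + 2128984 = 7027196

7027196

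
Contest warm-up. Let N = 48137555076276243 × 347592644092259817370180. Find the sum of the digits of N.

48137555076276243 × 347592644092259817370180 = 16732260049099643018740719358763470633740
Sum of its 41 digits: 174.

174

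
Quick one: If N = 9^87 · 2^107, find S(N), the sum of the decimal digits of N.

9^87 · 2^107 = 16955392873373896572110866106105159196681596218677220644376247153663353155235923365154799254130013152957645751058432
Sum of its 116 digits: 504.

504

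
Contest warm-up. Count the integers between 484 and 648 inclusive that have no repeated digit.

123

The integers in [484, 648] that have no repeated digit: 485, 486, 487, 489, 490, 491, …, 647, 648.
123 qualify.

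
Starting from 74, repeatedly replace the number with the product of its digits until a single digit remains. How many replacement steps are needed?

74 → 28 → 16 → 6 (3 steps)

3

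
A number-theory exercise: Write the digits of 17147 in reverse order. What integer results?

74171

Reversing 17147 gives 74171.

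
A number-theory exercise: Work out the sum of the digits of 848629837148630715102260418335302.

8+4+8+6+2+9+8+3+7+1+4+8+6+3+0+7+1+5+1+0+2+2+6+0+4+1+8+3+3+5+3+0+2 = 130

130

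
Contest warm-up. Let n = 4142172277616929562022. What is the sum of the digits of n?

87

4+1+4+2+1+7+2+2+7+7+6+1+6+9+2+9+5+6+2+0+2+2 = 87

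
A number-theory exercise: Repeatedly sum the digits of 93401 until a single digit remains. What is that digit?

9+3+4+0+1 = 17
1+7 = 8

8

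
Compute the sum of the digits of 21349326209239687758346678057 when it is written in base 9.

121

21349326209239687758346678057 in base 9 is 447125861801488141016330674657.
Digit sum: 4+4+7+1+2+5+8+6+1+8+0+1+4+8+8+1+4+1+0+1+6+3+3+0+6+7+4+6+5+7 = 121.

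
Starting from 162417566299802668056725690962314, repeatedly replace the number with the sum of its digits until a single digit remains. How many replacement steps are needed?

2

162417566299802668056725690962314 → 153 → 9 (2 steps)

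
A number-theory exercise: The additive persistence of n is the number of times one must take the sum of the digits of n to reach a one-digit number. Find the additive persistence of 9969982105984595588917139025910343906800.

4

9969982105984595588917139025910343906800 → 199 → 19 → 10 → 1 (4 steps)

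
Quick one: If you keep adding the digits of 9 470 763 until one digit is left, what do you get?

9

9+4+7+0+7+6+3 = 36
3+6 = 9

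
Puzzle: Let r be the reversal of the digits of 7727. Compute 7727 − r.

Reverse of 7727 is 7277.
7727 − 7277 = 450

450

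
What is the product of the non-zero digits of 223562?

2×2×3×5×6×2 = 720

720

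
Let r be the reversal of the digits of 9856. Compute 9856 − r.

3267

Reverse of 9856 is 6589.
9856 − 6589 = 3267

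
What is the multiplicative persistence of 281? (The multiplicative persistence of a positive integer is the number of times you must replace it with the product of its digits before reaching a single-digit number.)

281 → 16 → 6 (2 steps)

2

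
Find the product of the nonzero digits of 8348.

8×3×4×8 = 768

768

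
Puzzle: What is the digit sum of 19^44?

271

19^44 = 184144368549628275143663229532787625188711914273876985521
Sum of its 57 digits: 271.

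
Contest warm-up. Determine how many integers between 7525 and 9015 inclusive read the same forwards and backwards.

16

The integers in [7525, 9015] that read the same forwards and backwards: 7557, 7667, 7777, 7887, 7997, 8008, …, 8998, 9009.
16 qualify.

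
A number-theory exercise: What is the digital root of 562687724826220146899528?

5+6+2+6+8+7+7+2+4+8+2+6+2+2+0+1+4+6+8+9+9+5+2+8 = 119
1+1+9 = 11
1+1 = 2

2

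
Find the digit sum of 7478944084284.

69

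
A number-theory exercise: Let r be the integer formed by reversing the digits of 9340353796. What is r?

6973530439

Reversing 9340353796 gives 6973530439.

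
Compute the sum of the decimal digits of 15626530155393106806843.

90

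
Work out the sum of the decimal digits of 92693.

9+2+6+9+3 = 29

29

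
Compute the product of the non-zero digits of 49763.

4×9×7×6×3 = 4536

4536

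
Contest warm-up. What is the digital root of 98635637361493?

9+8+6+3+5+6+3+7+3+6+1+4+9+3 = 73
7+3 = 10
1+0 = 1
(Equivalently, 98635637361493 mod 9 = 1.)

1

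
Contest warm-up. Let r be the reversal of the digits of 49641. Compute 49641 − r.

34947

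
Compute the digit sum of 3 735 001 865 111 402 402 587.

3+7+3+5+0+0+1+8+6+5+1+1+1+4+0+2+4+0+2+5+8+7 = 73

73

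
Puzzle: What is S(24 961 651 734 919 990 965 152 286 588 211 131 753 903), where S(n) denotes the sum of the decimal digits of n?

2+4+9+6+1+6+5+1+7+3+4+9+1+9+9+9+0+9+6+5+1+5+2+2+8+6+5+8+8+2+1+1+1+3+1+7+5+3+9+0+3 = 186

186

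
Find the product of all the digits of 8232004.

0

8×2×3×2×0×0×4 = 0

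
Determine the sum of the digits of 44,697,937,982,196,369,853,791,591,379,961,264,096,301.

4+4+6+9+7+9+3+7+9+8+2+1+9+6+3+6+9+8+5+3+7+9+1+5+9+1+3+7+9+9+6+1+2+6+4+0+9+6+3+0+1 = 216

216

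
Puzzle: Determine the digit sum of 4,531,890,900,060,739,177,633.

4+5+3+1+8+9+0+9+0+0+0+6+0+7+3+9+1+7+7+6+3+3 = 91

91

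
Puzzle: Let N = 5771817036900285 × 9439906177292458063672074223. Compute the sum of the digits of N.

5771817036900285 × 9439906177292458063672074223 = 54485411300836851739041791325620876369853555
Sum of its 44 digits: 195.

195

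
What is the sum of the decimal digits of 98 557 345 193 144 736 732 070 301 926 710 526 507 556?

9+8+5+5+7+3+4+5+1+9+3+1+4+4+7+3+6+7+3+2+0+7+0+3+0+1+9+2+6+7+1+0+5+2+6+5+0+7+5+5+6 = 173

173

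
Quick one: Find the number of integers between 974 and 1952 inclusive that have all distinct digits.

The integers in [974, 1952] that have all distinct digits: 974, 975, 976, 978, 980, 981, …, 1950, 1952.
490 qualify.

490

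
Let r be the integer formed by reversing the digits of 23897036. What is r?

Reversing 23897036 gives 63079832.

63079832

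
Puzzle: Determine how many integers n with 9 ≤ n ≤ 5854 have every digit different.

3173

The integers in [9, 5854] that have every digit different: 9, 10, 12, 13, 14, 15, …, 5847, 5849.
3173 qualify.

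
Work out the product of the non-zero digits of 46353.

4×6×3×5×3 = 1080

1080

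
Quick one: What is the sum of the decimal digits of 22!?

72

22! = 1124000727777607680000
Sum of its 22 digits: 72.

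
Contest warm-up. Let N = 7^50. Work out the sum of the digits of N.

184

7^50 = 1798465042647412146620280340569649349251249
Sum of its 43 digits: 184.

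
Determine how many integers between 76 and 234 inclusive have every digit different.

112

The integers in [76, 234] that have every digit different: 76, 78, 79, 80, 81, 82, …, 231, 234.
112 qualify.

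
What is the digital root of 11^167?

The digital root of n equals n mod 9 (or 9 when 9 | n), so we need 11^167 mod 9.
11^167 ≡ 5 (mod 9), so the digital root is 5.

5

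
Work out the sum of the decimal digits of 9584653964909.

9+5+8+4+6+5+3+9+6+4+9+0+9 = 77

77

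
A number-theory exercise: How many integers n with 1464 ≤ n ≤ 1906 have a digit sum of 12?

24

The integers in [1464, 1906] that have a digit sum of 12: 1470, 1506, 1515, 1524, 1533, 1542, …, 1830, 1902.
24 qualify.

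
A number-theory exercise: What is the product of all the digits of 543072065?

0

5×4×3×0×7×2×0×6×5 = 0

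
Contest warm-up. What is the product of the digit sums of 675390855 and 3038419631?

1824

S(675390855) = 6+7+5+3+9+0+8+5+5 = 48.
S(3038419631) = 3+0+3+8+4+1+9+6+3+1 = 38.
48 · 38 = 1824.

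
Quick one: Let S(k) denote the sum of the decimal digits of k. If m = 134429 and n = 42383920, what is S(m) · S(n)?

S(134429) = 1+3+4+4+2+9 = 23.
S(42383920) = 4+2+3+8+3+9+2+0 = 31.
23 · 31 = 713.

713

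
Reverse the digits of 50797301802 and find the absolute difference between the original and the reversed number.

29986922097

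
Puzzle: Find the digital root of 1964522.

1+9+6+4+5+2+2 = 29
2+9 = 11
1+1 = 2
(Equivalently, 1964522 mod 9 = 2.)

2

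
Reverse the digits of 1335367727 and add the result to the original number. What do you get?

Reverse of 1335367727 is 7277635331.
1335367727 + 7277635331 = 8613003058

8613003058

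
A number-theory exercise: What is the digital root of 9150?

9+1+5+0 = 15
1+5 = 6

6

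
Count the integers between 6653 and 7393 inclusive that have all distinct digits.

The integers in [6653, 7393] that have all distinct digits: 6701, 6702, 6703, 6704, 6705, 6708, …, 7391, 7392.
388 qualify.

388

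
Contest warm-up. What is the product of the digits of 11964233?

3888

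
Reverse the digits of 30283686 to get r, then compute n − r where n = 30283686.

-38354517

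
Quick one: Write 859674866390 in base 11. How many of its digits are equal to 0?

859674866390 in base 11 is 30164A06109A.
The digit 0 appears 3 times.

3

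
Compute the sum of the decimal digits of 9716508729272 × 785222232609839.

136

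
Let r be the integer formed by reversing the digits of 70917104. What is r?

40171907

Reversing 70917104 gives 40171907.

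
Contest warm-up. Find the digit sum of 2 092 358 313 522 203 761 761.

78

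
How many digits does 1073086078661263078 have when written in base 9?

19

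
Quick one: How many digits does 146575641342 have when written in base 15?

146575641342 in base 15 is 3C2D1649CC, which has 10 digits.

10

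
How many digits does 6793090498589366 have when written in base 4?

6793090498589366 in base 4 is 120020210132202012013022312, which has 27 digits.

27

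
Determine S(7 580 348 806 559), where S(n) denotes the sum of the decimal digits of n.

7+5+8+0+3+4+8+8+0+6+5+5+9 = 68

68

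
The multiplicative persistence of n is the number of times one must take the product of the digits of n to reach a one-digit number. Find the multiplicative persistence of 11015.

1

11015 → 0 (1 step)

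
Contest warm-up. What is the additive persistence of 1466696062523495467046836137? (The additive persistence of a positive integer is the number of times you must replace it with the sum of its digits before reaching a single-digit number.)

1466696062523495467046836137 → 129 → 12 → 3 (3 steps)

3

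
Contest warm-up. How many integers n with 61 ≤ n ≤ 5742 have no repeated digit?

3066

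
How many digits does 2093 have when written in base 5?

5

2093 in base 5 is 31333, which has 5 digits.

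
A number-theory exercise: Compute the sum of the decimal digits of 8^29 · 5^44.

8^29 · 5^44 = 879609302220800000000000000000000000000000000000000000000
Sum of its 57 digits: 56.

56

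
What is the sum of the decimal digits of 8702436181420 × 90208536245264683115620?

169

8702436181420 × 90208536245264683115620 = 785034029693728853489882461155780400
Sum of its 36 digits: 169.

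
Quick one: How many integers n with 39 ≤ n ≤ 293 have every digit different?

194

The integers in [39, 293] that have every digit different: 39, 40, 41, 42, 43, 45, …, 291, 293.
194 qualify.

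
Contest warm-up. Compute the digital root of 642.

3

6+4+2 = 12
1+2 = 3
(Equivalently, 642 mod 9 = 3.)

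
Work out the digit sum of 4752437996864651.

4+7+5+2+4+3+7+9+9+6+8+6+4+6+5+1 = 86

86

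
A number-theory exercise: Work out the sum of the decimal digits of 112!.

112! = 197450685722107402353682037275992488341277868034975337796656295094902858969771811440894224355027779366597957338237853638272334919686385621811850780464277094400000000000000000000000000
Sum of its 183 digits: 765.

765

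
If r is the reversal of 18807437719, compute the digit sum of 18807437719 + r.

Reversal of 18807437719 is 91773470881; 18807437719 + 91773470881 = 110580908600.
Digit sum of 110580908600: 1+1+0+5+8+0+9+0+8+6+0+0 = 38.

38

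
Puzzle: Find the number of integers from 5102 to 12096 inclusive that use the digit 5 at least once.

The integers in [5102, 12096] that use the digit 5 at least once: 5102, 5103, 5104, 5105, 5106, 5107, …, 12085, 12095.
2543 qualify.

2543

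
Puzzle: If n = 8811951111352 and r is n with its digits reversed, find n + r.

Reverse of 8811951111352 is 2531111591188.
8811951111352 + 2531111591188 = 11343062702540

11343062702540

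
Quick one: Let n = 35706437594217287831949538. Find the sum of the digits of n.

130

3+5+7+0+6+4+3+7+5+9+4+2+1+7+2+8+7+8+3+1+9+4+9+5+3+8 = 130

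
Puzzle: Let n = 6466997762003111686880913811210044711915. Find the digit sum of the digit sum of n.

9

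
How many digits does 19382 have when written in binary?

15

19382 in base 2 is 100101110110110, which has 15 digits.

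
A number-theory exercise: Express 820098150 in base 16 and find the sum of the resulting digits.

820098150 in base 16 is 30E1B466.
Digit sum: 3+0+14+1+11+4+6+6 = 45.

45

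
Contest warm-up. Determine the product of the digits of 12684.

1×2×6×8×4 = 384

384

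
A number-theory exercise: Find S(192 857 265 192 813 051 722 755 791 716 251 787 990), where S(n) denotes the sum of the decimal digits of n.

182

1+9+2+8+5+7+2+6+5+1+9+2+8+1+3+0+5+1+7+2+2+7+5+5+7+9+1+7+1+6+2+5+1+7+8+7+9+9+0 = 182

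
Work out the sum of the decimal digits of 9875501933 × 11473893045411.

111

9875501933 × 11473893045411 = 113310452948991587279463
Sum of its 24 digits: 111.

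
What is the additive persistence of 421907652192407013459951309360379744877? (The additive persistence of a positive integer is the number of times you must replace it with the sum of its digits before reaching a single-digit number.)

421907652192407013459951309360379744877 → 173 → 11 → 2 (3 steps)

3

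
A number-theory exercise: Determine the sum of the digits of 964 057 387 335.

9+6+4+0+5+7+3+8+7+3+3+5 = 60

60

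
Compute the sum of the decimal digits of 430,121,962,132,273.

4+3+0+1+2+1+9+6+2+1+3+2+2+7+3 = 46

46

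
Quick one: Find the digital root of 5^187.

5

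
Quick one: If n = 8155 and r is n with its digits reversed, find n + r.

Reverse of 8155 is 5518.
8155 + 5518 = 13673

13673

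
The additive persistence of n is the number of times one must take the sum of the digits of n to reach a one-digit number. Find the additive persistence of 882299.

3

882299 → 38 → 11 → 2 (3 steps)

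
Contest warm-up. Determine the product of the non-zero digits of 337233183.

3×3×7×2×3×3×1×8×3 = 27216

27216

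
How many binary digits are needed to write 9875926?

9875926 in base 2 is 100101101011000111010110, which has 24 digits.

24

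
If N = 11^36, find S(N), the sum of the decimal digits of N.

11^36 = 30912680532870672635673352936887453361
Sum of its 38 digits: 172.

172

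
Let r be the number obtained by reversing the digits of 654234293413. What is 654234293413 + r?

Reverse of 654234293413 is 314392432456.
654234293413 + 314392432456 = 968626725869

968626725869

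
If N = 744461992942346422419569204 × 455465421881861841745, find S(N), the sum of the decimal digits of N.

744461992942346422419569204 × 455465421881861841745 = 339076695690497466220463733815227941368923620980
Sum of its 48 digits: 224.

224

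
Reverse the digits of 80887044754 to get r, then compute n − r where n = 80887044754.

35142965946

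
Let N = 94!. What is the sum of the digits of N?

549

94! = 108736615665674308027365285256786601004186803580182872307497374434045199869417927630229109214583415458560865651202385340530688000000000000000000000
Sum of its 147 digits: 549.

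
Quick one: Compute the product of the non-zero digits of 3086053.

3×8×6×5×3 = 2160

2160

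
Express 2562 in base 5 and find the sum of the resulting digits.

2562 in base 5 is 40222.
Digit sum: 4+0+2+2+2 = 10.

10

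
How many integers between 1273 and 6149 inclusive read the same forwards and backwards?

49

The integers in [1273, 6149] that read the same forwards and backwards: 1331, 1441, 1551, 1661, 1771, 1881, …, 6006, 6116.
49 qualify.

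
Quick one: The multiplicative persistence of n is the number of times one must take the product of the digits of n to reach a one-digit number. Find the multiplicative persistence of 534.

2

534 → 60 → 0 (2 steps)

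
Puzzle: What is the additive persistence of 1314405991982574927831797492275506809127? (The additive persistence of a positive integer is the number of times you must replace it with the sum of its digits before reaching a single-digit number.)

1314405991982574927831797492275506809127 → 192 → 12 → 3 (3 steps)

3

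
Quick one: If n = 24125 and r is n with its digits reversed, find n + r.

Reverse of 24125 is 52142.
24125 + 52142 = 76267

76267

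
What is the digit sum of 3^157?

3^157 = 809164816771822689786320611221860560835816670552324143733808294394923420563
Sum of its 75 digits: 324.

324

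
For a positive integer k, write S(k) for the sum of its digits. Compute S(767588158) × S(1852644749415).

S(767588158) = 7+6+7+5+8+8+1+5+8 = 55.
S(1852644749415) = 1+8+5+2+6+4+4+7+4+9+4+1+5 = 60.
55 · 60 = 3300.

3300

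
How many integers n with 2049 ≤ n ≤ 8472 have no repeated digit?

3273

The integers in [2049, 8472] that have no repeated digit: 2049, 2051, 2053, 2054, 2056, 2057, …, 8471, 8472.
3273 qualify.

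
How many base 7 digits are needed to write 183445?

7

183445 in base 7 is 1362553, which has 7 digits.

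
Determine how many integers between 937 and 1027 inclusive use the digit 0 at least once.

The integers in [937, 1027] that use the digit 0 at least once: 940, 950, 960, 970, 980, 990, …, 1026, 1027.
34 qualify.

34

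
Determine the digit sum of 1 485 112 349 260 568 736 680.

95

1+4+8+5+1+1+2+3+4+9+2+6+0+5+6+8+7+3+6+6+8+0 = 95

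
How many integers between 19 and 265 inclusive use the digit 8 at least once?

The integers in [19, 265] that use the digit 8 at least once: 28, 38, 48, 58, 68, 78, …, 248, 258.
42 qualify.

42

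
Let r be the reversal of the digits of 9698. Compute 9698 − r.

729

Reverse of 9698 is 8969.
9698 − 8969 = 729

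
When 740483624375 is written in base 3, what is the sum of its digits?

29

740483624375 in base 3 is 2121210022120120121011022.
Digit sum: 2+1+2+1+2+1+0+0+2+2+1+2+0+1+2+0+1+2+1+0+1+1+0+2+2 = 29.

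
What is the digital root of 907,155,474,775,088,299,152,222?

3

9+0+7+1+5+5+4+7+4+7+7+5+0+8+8+2+9+9+1+5+2+2+2+2 = 111
1+1+1 = 3
(Equivalently, 907,155,474,775,088,299,152,222 mod 9 = 3.)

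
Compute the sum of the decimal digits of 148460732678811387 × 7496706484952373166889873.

168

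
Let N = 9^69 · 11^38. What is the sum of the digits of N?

9^69 · 11^38 = 2604085188170527853784200842025248394254435102720087382720620231928484107050181389762640691222048437694609
Sum of its 106 digits: 423.

423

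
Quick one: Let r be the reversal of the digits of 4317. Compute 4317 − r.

Reverse of 4317 is 7134.
4317 − 7134 = -2817

-2817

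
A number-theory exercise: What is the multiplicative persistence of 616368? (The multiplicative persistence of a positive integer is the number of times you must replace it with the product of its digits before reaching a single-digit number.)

616368 → 5184 → 160 → 0 (3 steps)

3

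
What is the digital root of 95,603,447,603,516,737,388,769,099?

9

9+5+6+0+3+4+4+7+6+0+3+5+1+6+7+3+7+3+8+8+7+6+9+0+9+9 = 135
1+3+5 = 9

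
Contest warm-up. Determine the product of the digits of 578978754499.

6401203200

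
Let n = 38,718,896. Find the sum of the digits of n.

3+8+7+1+8+8+9+6 = 50

50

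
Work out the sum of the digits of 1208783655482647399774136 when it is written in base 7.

1208783655482647399774136 in base 7 is 24252336600411020446112140310.
Digit sum: 2+4+2+5+2+3+3+6+6+0+0+4+1+1+0+2+0+4+4+6+1+1+2+1+4+0+3+1+0 = 68.

68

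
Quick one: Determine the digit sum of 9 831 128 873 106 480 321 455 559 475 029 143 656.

160

9+8+3+1+1+2+8+8+7+3+1+0+6+4+8+0+3+2+1+4+5+5+5+5+9+4+7+5+0+2+9+1+4+3+6+5+6 = 160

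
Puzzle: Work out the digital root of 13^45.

The digital root of n equals n mod 9 (or 9 when 9 | n), so we need 13^45 mod 9.
13^45 ≡ 1 (mod 9), so the digital root is 1.

1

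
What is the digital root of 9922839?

6

9+9+2+2+8+3+9 = 42
4+2 = 6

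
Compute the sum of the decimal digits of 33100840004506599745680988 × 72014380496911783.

33100840004506599745680988 × 72014380496911783 = 2383736486851937412030476543501126296281604
Sum of its 43 digits: 175.

175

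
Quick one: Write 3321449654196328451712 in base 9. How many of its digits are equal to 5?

3321449654196328451712 in base 9 is 33317028507562063457470.
The digit 5 appears 3 times.

3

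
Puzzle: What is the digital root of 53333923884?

6

5+3+3+3+3+9+2+3+8+8+4 = 51
5+1 = 6
(Equivalently, 53333923884 mod 9 = 6.)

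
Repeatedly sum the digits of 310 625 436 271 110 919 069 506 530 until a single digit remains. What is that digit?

3+1+0+6+2+5+4+3+6+2+7+1+1+1+0+9+1+9+0+6+9+5+0+6+5+3+0 = 95
9+5 = 14
1+4 = 5

5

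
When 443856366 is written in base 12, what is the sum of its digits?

41

443856366 in base 12 is 1047913A6.
Digit sum: 1+0+4+7+9+1+3+10+6 = 41.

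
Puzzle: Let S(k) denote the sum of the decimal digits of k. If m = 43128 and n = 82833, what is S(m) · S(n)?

S(43128) = 4+3+1+2+8 = 18.
S(82833) = 8+2+8+3+3 = 24.
18 · 24 = 432.

432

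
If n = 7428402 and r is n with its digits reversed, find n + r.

9476649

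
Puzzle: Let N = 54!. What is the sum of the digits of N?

54! = 230843697339241380472092742683027581083278564571807941132288000000000000
Sum of its 72 digits: 261.

261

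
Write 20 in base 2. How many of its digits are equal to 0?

3

20 in base 2 is 10100.
The digit 0 appears 3 times.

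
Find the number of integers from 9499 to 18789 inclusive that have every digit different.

2864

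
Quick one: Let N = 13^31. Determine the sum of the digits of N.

184

13^31 = 34059943367449284484947168626829637
Sum of its 35 digits: 184.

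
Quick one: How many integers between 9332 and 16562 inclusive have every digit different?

2187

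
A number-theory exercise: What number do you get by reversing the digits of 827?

Reversing 827 gives 728.

728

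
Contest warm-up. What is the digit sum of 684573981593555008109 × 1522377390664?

684573981593555008109 × 1522377390664 = 1042179951814861437844528780894376
Sum of its 34 digits: 164.

164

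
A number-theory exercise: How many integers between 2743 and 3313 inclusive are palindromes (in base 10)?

The integers in [2743, 3313] that are palindromes (in base 10): 2772, 2882, 2992, 3003, 3113, 3223.
6 qualify.

6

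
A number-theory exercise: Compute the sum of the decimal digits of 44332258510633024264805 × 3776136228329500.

170

44332258510633024264805 × 3776136228329500 = 167404647445670165318786807350793247500
Sum of its 39 digits: 170.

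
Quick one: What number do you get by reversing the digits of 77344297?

79244377

Reversing 77344297 gives 79244377.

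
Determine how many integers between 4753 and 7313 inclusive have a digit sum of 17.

183

The integers in [4753, 7313] that have a digit sum of 17: 4760, 4805, 4814, 4823, 4832, 4841, …, 7280, 7307.
183 qualify.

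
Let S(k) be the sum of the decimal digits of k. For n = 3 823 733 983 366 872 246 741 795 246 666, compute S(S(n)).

First digit sum: 156.
1+5+6 = 12.

12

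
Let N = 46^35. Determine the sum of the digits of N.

46^35 = 15722590703713169532663800141514592157006990044409758744576
Sum of its 59 digits: 244.

244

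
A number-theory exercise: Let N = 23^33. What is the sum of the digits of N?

215

23^33 = 865004941741938633917747707002884268046728983
Sum of its 45 digits: 215.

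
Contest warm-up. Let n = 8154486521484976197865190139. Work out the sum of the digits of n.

8+1+5+4+4+8+6+5+2+1+4+8+4+9+7+6+1+9+7+8+6+5+1+9+0+1+3+9 = 141

141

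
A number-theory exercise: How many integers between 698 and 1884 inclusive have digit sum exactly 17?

The integers in [698, 1884] that have digit sum exactly 17: 719, 728, 737, 746, 755, 764, …, 1871, 1880.
89 qualify.

89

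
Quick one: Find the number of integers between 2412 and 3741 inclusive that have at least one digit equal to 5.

412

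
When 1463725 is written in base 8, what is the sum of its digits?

32

1463725 in base 8 is 5452655.
Digit sum: 5+4+5+2+6+5+5 = 32.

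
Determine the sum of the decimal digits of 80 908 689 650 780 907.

8+0+9+0+8+6+8+9+6+5+0+7+8+0+9+0+7 = 90

90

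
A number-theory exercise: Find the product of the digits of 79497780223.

0

7×9×4×9×7×7×8×0×2×2×3 = 0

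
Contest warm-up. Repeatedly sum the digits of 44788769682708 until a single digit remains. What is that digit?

4+4+7+8+8+7+6+9+6+8+2+7+0+8 = 84
8+4 = 12
1+2 = 3

3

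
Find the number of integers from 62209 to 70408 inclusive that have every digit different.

The integers in [62209, 70408] that have every digit different: 62301, 62304, 62305, 62307, 62308, 62309, …, 70396, 70398.
2394 qualify.

2394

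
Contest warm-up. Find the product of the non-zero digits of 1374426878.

1×3×7×4×4×2×6×8×7×8 = 1806336

1806336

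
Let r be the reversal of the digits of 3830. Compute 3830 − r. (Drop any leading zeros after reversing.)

Reverse of 3830 is 383.
3830 − 383 = 3447

3447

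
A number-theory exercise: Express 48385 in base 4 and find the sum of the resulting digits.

10

48385 in base 4 is 23310001.
Digit sum: 2+3+3+1+0+0+0+1 = 10.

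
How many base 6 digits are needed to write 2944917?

9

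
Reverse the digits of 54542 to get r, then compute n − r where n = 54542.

Reverse of 54542 is 24545.
54542 − 24545 = 29997

29997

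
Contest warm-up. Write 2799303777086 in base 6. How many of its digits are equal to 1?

2799303777086 in base 6 is 5541552110540422.
The digit 1 appears 3 times.

3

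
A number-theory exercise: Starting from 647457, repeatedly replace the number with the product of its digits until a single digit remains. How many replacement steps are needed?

647457 → 23520 → 0 (2 steps)

2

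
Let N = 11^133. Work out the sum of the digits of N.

677

11^133 = 3200568495929836678645715734694833226102885454586195875169693056931408048977961093948842811959452328494413423153999203723966986522574735131
Sum of its 139 digits: 677.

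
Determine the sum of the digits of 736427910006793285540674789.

129

7+3+6+4+2+7+9+1+0+0+0+6+7+9+3+2+8+5+5+4+0+6+7+4+7+8+9 = 129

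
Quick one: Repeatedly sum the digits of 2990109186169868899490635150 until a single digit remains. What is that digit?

7

2+9+9+0+1+0+9+1+8+6+1+6+9+8+6+8+8+9+9+4+9+0+6+3+5+1+5+0 = 142
1+4+2 = 7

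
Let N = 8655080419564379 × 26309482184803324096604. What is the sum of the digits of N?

151

8655080419564379 × 26309482184803324096604 = 227710684106569109000605260047393268916
Sum of its 39 digits: 151.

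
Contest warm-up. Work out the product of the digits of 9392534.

29160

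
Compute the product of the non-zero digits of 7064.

7×6×4 = 168

168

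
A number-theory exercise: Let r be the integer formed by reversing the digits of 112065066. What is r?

Reversing 112065066 gives 660560211.

660560211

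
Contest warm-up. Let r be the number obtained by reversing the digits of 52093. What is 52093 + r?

Reverse of 52093 is 39025.
52093 + 39025 = 91118

91118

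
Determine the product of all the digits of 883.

8×8×3 = 192

192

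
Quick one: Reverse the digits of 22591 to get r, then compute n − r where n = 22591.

3069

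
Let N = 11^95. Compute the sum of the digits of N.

419

11^95 = 855667604660776411454653319264682415897096646406322620359170545489005669604802682190120890261212451
Sum of its 99 digits: 419.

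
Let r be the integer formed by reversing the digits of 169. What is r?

Reversing 169 gives 961.

961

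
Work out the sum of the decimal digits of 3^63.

153

3^63 = 1144561273430837494885949696427
Sum of its 31 digits: 153.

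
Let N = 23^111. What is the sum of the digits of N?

674

23^111 = 14183708525438123863415813843941484832244165610445698528364552777038338914163804399542415764063861458621461135812375854115148666837185816169003740965927
Sum of its 152 digits: 674.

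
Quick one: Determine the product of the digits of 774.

7×7×4 = 196

196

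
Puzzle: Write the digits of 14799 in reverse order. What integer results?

Reversing 14799 gives 99741.

99741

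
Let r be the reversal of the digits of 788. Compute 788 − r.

Reverse of 788 is 887.
788 − 887 = -99

-99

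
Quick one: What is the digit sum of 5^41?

137

5^41 = 45474735088646411895751953125
Sum of its 29 digits: 137.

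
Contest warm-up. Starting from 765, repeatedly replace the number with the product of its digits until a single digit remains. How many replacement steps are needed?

2

765 → 210 → 0 (2 steps)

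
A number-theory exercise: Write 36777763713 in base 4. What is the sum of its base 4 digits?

36777763713 in base 4 is 202100020002032001.
Digit sum: 2+0+2+1+0+0+0+2+0+0+0+2+0+3+2+0+0+1 = 15.

15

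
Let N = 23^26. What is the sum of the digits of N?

178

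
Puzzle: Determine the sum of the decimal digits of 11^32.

139

11^32 = 2111377674535255285545615254209921
Sum of its 34 digits: 139.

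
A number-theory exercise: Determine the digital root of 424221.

4+2+4+2+2+1 = 15
1+5 = 6
(Equivalently, 424221 mod 9 = 6.)

6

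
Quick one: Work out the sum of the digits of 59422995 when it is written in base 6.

59422995 in base 6 is 5521350243.
Digit sum: 5+5+2+1+3+5+0+2+4+3 = 30.

30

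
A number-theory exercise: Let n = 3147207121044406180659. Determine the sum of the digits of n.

75

3+1+4+7+2+0+7+1+2+1+0+4+4+4+0+6+1+8+0+6+5+9 = 75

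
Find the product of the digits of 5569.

1350

5×5×6×9 = 1350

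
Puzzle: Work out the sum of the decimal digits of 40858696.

46

4+0+8+5+8+6+9+6 = 46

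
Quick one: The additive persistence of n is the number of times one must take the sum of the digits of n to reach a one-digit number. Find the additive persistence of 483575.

483575 → 32 → 5 (2 steps)

2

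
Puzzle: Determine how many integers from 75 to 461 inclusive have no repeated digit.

280

The integers in [75, 461] that have no repeated digit: 75, 76, 78, 79, 80, 81, …, 460, 461.
280 qualify.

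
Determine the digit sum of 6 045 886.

37

6+0+4+5+8+8+6 = 37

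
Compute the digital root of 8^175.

8

The digital root of n equals n mod 9 (or 9 when 9 | n), so we need 8^175 mod 9.
8^175 ≡ 8 (mod 9), so the digital root is 8.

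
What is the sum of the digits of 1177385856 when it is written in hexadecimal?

1177385856 in base 16 is 462D7B80.
Digit sum: 4+6+2+13+7+11+8+0 = 51.

51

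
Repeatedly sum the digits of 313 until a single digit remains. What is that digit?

7

3+1+3 = 7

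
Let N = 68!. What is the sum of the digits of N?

342

68! = 2480035542436830599600990418569171581047399201355367672371710738018221445712183296000000000000000
Sum of its 97 digits: 342.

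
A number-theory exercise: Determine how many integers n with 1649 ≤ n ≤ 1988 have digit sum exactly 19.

31

The integers in [1649, 1988] that have digit sum exactly 19: 1657, 1666, 1675, 1684, 1693, 1729, …, 1972, 1981.
31 qualify.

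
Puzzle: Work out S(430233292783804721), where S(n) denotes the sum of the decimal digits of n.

4+3+0+2+3+3+2+9+2+7+8+3+8+0+4+7+2+1 = 68

68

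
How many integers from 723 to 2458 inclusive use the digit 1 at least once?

The integers in [723, 2458] that use the digit 1 at least once: 731, 741, 751, 761, 771, 781, …, 2441, 2451.
1217 qualify.

1217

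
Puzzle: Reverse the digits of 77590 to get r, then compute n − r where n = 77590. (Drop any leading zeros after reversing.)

68013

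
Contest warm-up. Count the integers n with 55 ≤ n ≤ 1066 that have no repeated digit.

The integers in [55, 1066] that have no repeated digit: 56, 57, 58, 59, 60, 61, …, 1064, 1065.
720 qualify.

720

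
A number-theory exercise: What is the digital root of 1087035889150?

1+0+8+7+0+3+5+8+8+9+1+5+0 = 55
5+5 = 10
1+0 = 1

1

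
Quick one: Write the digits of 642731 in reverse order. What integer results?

137246

Reversing 642731 gives 137246.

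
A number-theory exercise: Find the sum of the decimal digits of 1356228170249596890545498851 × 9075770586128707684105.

202

1356228170249596890545498851 × 9075770586128707684105 = 12308815735630448724480687242194517013244148463355
Sum of its 50 digits: 202.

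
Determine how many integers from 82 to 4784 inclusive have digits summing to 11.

262

The integers in [82, 4784] that have digits summing to 11: 83, 92, 119, 128, 137, 146, …, 4610, 4700.
262 qualify.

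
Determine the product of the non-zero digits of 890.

72

8×9 = 72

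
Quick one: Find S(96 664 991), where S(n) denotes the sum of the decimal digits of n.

50

9+6+6+6+4+9+9+1 = 50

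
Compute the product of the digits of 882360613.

0

8×8×2×3×6×0×6×1×3 = 0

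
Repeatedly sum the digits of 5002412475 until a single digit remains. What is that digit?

3

5+0+0+2+4+1+2+4+7+5 = 30
3+0 = 3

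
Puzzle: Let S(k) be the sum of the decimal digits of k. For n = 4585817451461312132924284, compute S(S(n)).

First digit sum: 100.
1+0+0 = 1.

1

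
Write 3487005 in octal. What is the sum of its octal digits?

3487005 in base 8 is 15232435.
Digit sum: 1+5+2+3+2+4+3+5 = 25.

25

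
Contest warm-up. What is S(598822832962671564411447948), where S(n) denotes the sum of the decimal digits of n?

135

5+9+8+8+2+2+8+3+2+9+6+2+6+7+1+5+6+4+4+1+1+4+4+7+9+4+8 = 135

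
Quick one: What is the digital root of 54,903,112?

5+4+9+0+3+1+1+2 = 25
2+5 = 7

7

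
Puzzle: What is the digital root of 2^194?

4

The digital root of n equals n mod 9 (or 9 when 9 | n), so we need 2^194 mod 9.
2^194 ≡ 4 (mod 9), so the digital root is 4.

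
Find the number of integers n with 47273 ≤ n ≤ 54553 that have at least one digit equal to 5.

The integers in [47273, 54553] that have at least one digit equal to 5: 47275, 47285, 47295, 47305, 47315, 47325, …, 54552, 54553.
5313 qualify.

5313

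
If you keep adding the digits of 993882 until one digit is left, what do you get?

9+9+3+8+8+2 = 39
3+9 = 12
1+2 = 3

3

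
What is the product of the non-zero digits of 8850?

320

8×8×5 = 320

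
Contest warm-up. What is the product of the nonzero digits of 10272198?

1×2×7×2×1×9×8 = 2016

2016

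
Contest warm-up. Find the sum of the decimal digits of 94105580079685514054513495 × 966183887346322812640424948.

94105580079685514054513495 × 966183887346322812640424948 = 90923295182371228885138411025122131075063014200673260
Sum of its 53 digits: 181.

181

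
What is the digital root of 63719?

6+3+7+1+9 = 26
2+6 = 8

8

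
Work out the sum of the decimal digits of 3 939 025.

31

3+9+3+9+0+2+5 = 31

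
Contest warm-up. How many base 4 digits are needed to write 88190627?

88190627 in base 4 is 11100122322203, which has 14 digits.

14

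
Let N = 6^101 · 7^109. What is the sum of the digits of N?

792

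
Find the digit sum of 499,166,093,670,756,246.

90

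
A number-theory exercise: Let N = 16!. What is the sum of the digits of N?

63

16! = 20922789888000
Sum of its 14 digits: 63.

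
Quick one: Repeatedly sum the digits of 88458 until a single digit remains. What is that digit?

6

8+8+4+5+8 = 33
3+3 = 6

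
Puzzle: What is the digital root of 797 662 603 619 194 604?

5

7+9+7+6+6+2+6+0+3+6+1+9+1+9+4+6+0+4 = 86
8+6 = 14
1+4 = 5
(Equivalently, 797 662 603 619 194 604 mod 9 = 5.)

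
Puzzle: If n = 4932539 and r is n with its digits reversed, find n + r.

Reverse of 4932539 is 9352394.
4932539 + 9352394 = 14284933

14284933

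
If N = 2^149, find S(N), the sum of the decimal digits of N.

2^149 = 713623846352979940529142984724747568191373312
Sum of its 45 digits: 212.

212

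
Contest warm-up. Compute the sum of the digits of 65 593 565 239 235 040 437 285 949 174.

135

6+5+5+9+3+5+6+5+2+3+9+2+3+5+0+4+0+4+3+7+2+8+5+9+4+9+1+7+4 = 135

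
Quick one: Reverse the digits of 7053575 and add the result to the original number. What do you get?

12807082

Reverse of 7053575 is 5753507.
7053575 + 5753507 = 12807082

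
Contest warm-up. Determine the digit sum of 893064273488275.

8+9+3+0+6+4+2+7+3+4+8+8+2+7+5 = 76

76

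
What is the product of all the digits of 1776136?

1×7×7×6×1×3×6 = 5292

5292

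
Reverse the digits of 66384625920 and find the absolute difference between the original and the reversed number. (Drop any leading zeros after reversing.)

Reverse of 66384625920 is 2952648366.
|66384625920 − 2952648366| = 63431977554

63431977554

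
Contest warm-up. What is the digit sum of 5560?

16

5+5+6+0 = 16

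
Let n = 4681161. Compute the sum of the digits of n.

27

4+6+8+1+1+6+1 = 27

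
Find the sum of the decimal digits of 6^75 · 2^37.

315

6^75 · 2^37 = 3158301730995138121278811086380238969616189864954564783563082901225472
Sum of its 70 digits: 315.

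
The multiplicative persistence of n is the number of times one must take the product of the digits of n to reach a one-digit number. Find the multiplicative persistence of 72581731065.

1

72581731065 → 0 (1 step)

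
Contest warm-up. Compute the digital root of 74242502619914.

2

7+4+2+4+2+5+0+2+6+1+9+9+1+4 = 56
5+6 = 11
1+1 = 2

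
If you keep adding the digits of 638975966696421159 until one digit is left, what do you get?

6+3+8+9+7+5+9+6+6+6+9+6+4+2+1+1+5+9 = 102
1+0+2 = 3

3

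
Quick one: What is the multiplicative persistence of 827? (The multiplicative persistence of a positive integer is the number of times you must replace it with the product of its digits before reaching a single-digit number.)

827 → 112 → 2 (2 steps)

2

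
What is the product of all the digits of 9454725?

9×4×5×4×7×2×5 = 50400

50400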